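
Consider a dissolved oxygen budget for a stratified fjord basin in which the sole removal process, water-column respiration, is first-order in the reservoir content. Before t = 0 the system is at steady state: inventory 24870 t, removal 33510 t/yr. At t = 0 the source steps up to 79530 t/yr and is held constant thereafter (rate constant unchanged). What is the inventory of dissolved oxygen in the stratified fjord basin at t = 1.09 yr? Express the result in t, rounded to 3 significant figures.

Residence time τ = M₀/F₀ = 0.7422 yr. The eventual steady state is M_∞ = M₀·(F₁/F₀) = 24870 × 79530/33510 = 59025 t.
The anomaly ΔM(t) = M(t) − M_∞ decays as ΔM₀·e^(−t/τ) with ΔM₀ = 24870 − 59025 = −34150 t.
At t = 1.09 yr, e^(−t/τ) = e^(−1.469) = 0.2302, so ΔM = −7863 t and M = 59025 − 7863 = 51161 t.

51200 t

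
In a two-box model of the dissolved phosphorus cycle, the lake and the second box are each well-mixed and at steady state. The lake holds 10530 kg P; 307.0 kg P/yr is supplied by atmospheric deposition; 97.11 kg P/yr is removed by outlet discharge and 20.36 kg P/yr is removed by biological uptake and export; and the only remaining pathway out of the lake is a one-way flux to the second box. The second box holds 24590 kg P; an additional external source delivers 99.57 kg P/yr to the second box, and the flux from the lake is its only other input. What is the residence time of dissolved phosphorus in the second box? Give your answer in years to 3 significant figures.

Balance the lake: ΣF_in = 307.00 kg P/yr.
Flux to the second box = ΣF_in − (97.11 + 20.36) = 189.53 kg P/yr.
Total input to the second box = 189.53 + 99.57 = 289.10 kg P/yr; at steady state this equals its total output.
τ = M / F = 24590 / 289.10 = 85.06 yr.

85.1 yr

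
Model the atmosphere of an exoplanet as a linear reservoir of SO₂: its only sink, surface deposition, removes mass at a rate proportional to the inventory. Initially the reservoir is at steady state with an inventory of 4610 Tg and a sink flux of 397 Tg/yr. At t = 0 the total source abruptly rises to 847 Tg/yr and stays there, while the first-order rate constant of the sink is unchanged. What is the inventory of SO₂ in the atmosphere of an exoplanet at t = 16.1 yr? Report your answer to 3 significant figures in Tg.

8530 Tg

τ = M₀/F₀ = 4610/397 = 11.61 yr; rate constant k = 1/τ.
New steady state M_∞ = F₁/k = F₁·τ = 847 × 11.61 = 9835.4 Tg.
M(t) = M_∞ + (M₀ − M_∞)·e^(−t/τ); t/τ = 16.1/11.61 = 1.386, so e^(−t/τ) = 0.2500.
M(t) = 9835.4 − 5225 × 0.2500 = 8529.3 Tg.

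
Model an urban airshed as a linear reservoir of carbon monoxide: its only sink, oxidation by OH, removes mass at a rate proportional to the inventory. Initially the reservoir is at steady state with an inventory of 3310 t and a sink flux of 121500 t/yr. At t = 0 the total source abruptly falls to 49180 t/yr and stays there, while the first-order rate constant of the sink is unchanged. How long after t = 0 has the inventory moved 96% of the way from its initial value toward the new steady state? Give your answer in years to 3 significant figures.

0.0877 yr

τ = M₀/F₀ = 3310/121500 = 0.02724 yr.
The remaining gap fraction is e^(−t/τ); 96% covered ⇒ e^(−t/τ) = 0.0400.
t = −τ ln(0.0400) = 0.02724 × 3.219 = 0.08769 yr.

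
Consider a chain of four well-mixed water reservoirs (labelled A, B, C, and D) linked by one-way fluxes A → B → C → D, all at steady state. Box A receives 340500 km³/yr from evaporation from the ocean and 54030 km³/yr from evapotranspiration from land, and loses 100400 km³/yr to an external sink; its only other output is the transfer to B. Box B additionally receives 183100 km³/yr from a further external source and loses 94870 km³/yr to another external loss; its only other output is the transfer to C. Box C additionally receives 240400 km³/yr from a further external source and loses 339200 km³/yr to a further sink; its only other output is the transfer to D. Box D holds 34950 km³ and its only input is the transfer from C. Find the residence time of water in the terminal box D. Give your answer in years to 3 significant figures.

Box A: F(A→B) = (340500 + 54030) − 100400 = 294130 km³/yr.
Box B: F(B→C) = (294130 + 183100) − 94870 = 382360 km³/yr.
Box C: F(C→D) = (382360 + 240400) − 339200 = 283560 km³/yr.
Box D throughput = its input = 283560 km³/yr; τ = 34950 / 283560 = 0.1233 yr.

0.123 yr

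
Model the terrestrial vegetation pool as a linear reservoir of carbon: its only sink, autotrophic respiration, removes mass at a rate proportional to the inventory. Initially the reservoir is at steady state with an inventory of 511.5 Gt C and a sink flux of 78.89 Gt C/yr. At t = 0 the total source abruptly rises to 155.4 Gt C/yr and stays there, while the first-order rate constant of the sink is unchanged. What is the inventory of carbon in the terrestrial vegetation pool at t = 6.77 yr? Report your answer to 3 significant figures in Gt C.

833 Gt C

The sink rate constant is k = F₀/M₀ = 78.89/511.5 = 0.1542 yr⁻¹.
Solving dM/dt = F₁ − kM with M(0) = M₀ gives M(t) = F₁/k + (M₀ − F₁/k)·e^(−kt).
F₁/k = 155.4/0.1542 = 1007.6 Gt C; kt = 0.1542 × 6.77 = 1.044, e^(−kt) = 0.3520.
M(6.77) = 1007.6 + (511.5 − 1007.6) × 0.3520 = 1007.6 − 174.6 = 832.96 Gt C.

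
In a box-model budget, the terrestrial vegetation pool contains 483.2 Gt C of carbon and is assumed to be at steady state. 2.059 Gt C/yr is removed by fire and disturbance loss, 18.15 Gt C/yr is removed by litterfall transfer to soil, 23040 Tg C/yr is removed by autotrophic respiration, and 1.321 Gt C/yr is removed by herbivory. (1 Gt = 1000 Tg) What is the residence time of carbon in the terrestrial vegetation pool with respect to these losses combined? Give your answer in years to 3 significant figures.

10.8 yr

Convert the autotrophic respiration flux: 23040 Tg C/yr = 23.04 Gt C/yr.
Total removal = 2.059 + 18.15 + 23.04 + 1.321 = 44.570 Gt C/yr.
τ = M / ΣF_out = 483.2 / 44.570 = 10.84 yr.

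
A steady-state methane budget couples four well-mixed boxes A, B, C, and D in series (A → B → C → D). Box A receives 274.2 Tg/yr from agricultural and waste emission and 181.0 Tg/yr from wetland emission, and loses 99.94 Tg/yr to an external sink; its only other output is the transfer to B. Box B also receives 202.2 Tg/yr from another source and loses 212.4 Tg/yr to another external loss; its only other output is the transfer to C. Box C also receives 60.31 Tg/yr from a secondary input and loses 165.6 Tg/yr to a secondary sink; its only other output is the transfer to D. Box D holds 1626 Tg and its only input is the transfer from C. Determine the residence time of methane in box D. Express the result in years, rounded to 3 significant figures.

Box A: F(A→B) = (274.2 + 181.0) − 99.94 = 355.26 Tg/yr.
Box B: F(B→C) = (355.26 + 202.2) − 212.4 = 345.06 Tg/yr.
Box C: F(C→D) = (345.06 + 60.31) − 165.6 = 239.77 Tg/yr.
Box D throughput = its input = 239.77 Tg/yr; τ = 1626 / 239.77 = 6.781 yr.

6.78 yr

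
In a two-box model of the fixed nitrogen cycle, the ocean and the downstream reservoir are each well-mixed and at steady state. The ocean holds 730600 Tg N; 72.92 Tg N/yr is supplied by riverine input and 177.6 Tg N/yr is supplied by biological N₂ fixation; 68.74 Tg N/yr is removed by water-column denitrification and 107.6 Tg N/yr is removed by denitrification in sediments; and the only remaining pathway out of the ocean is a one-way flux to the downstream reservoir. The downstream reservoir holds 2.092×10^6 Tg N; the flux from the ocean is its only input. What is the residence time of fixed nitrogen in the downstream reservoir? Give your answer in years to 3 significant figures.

28200 yr

Balance the ocean: ΣF_in = 72.92 + 177.6 = 250.52 Tg N/yr.
Flux to the downstream reservoir = ΣF_in − (68.74 + 107.6) = 74.180 Tg N/yr.
At steady state the output of the downstream reservoir equals its input, 74.180 Tg N/yr.
τ = M / F = 2.092×10^6 / 74.180 = 28200 yr.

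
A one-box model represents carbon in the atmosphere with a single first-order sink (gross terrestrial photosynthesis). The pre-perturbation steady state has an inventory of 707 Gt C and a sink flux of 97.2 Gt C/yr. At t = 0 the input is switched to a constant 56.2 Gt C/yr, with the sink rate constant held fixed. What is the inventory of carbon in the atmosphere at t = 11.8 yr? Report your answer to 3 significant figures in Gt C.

468 Gt C

The sink rate constant is k = F₀/M₀ = 97.2/707 = 0.1375 yr⁻¹.
Solving dM/dt = F₁ − kM with M(0) = M₀ gives M(t) = F₁/k + (M₀ − F₁/k)·e^(−kt).
F₁/k = 56.2/0.1375 = 408.78 Gt C; kt = 0.1375 × 11.8 = 1.622, e^(−kt) = 0.1974.
M(11.8) = 408.78 + (707 − 408.78) × 0.1974 = 408.78 + 58.88 = 467.66 Gt C.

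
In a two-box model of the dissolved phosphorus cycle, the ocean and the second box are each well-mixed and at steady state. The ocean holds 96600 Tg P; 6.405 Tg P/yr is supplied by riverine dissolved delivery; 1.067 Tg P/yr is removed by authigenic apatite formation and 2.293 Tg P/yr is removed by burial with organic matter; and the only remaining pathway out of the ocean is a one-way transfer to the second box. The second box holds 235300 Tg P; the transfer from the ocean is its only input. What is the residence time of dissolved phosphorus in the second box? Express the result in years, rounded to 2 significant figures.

Balance the ocean: ΣF_in = 6.4050 Tg P/yr.
Transfer to the second box = ΣF_in − (1.067 + 2.293) = 3.0450 Tg P/yr.
At steady state the output of the second box equals its input, 3.0450 Tg P/yr.
τ = M / F = 235300 / 3.0450 = 77270 yr.

77000 yr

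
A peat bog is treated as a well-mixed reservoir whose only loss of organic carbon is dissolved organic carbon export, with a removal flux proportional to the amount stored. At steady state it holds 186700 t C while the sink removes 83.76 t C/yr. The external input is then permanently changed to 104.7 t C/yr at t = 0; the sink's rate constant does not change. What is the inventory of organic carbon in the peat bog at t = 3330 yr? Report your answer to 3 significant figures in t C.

223000 t C

Residence time τ = M₀/F₀ = 2229 yr. The eventual steady state is M_∞ = M₀·(F₁/F₀) = 186700 × 104.7/83.76 = 233370 t C.
The anomaly ΔM(t) = M(t) − M_∞ decays as ΔM₀·e^(−t/τ) with ΔM₀ = 186700 − 233370 = −46670 t C.
At t = 3330 yr, e^(−t/τ) = e^(−1.494) = 0.2245, so ΔM = −10480 t C and M = 233370 − 10480 = 222900 t C.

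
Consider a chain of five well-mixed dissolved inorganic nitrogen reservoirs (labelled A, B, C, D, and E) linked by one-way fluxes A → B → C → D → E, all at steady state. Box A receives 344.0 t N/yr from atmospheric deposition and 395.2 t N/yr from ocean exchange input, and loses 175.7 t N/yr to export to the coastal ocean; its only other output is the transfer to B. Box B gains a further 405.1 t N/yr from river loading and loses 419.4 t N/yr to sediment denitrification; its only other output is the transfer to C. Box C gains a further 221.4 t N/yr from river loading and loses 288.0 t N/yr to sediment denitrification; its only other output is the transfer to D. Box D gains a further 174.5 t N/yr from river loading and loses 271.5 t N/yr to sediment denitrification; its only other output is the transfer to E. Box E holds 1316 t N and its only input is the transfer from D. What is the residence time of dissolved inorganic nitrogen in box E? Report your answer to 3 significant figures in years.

3.41 yr

Box A: F(A→B) = (344.0 + 395.2) − 175.7 = 563.50 t N/yr.
Box B: F(B→C) = (563.50 + 405.1) − 419.4 = 549.20 t N/yr.
Box C: F(C→D) = (549.20 + 221.4) − 288.0 = 482.60 t N/yr.
Box D: F(D→E) = (482.60 + 174.5) − 271.5 = 385.60 t N/yr.
Box E throughput = its input = 385.60 t N/yr; τ = 1316 / 385.60 = 3.413 yr.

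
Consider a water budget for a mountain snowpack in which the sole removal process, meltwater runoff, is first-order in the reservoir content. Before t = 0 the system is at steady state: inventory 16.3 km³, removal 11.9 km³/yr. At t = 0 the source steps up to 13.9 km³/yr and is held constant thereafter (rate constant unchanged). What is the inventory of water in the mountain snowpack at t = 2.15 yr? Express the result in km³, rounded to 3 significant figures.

The sink rate constant is k = F₀/M₀ = 11.9/16.3 = 0.7301 yr⁻¹.
Solving dM/dt = F₁ − kM with M(0) = M₀ gives M(t) = F₁/k + (M₀ − F₁/k)·e^(−kt).
F₁/k = 13.9/0.7301 = 19.039 km³; kt = 0.7301 × 2.15 = 1.570, e^(−kt) = 0.2081.
M(2.15) = 19.039 + (16.3 − 19.039) × 0.2081 = 19.039 − 0.5701 = 18.469 km³.

18.5 km³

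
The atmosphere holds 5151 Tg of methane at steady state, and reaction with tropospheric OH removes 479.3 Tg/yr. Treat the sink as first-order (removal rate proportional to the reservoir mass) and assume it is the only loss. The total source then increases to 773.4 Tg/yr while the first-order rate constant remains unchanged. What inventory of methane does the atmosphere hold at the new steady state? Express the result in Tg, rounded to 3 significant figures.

8310 Tg

Rate constant k = F/M = 479.3 / 5151 = 0.09305 yr⁻¹.
At the new steady state, source = k·M_new ⇒ M_new = 773.4 / 0.09305 = 8312 Tg.
(Equivalently M_new = M × F_new/F_old = 5151 × 773.4/479.3.)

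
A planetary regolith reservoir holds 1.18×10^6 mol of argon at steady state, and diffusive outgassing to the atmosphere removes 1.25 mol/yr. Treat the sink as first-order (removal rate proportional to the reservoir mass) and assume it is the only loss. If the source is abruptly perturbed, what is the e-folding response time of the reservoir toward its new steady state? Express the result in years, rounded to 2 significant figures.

For a linear reservoir the response time equals the residence time τ = M/F.
τ = 1.18×10^6 / 1.25 = 944000 yr.

940000 yr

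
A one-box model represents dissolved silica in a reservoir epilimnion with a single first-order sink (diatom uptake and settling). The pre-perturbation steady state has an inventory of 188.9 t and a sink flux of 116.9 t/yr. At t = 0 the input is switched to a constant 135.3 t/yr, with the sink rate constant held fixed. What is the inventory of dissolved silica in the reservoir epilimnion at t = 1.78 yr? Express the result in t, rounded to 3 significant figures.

τ = M₀/F₀ = 188.9/116.9 = 1.616 yr; rate constant k = 1/τ.
New steady state M_∞ = F₁/k = F₁·τ = 135.3 × 1.616 = 218.63 t.
M(t) = M_∞ + (M₀ − M_∞)·e^(−t/τ); t/τ = 1.78/1.616 = 1.102, so e^(−t/τ) = 0.3324.
M(t) = 218.63 − 29.73 × 0.3324 = 208.75 t.

209 t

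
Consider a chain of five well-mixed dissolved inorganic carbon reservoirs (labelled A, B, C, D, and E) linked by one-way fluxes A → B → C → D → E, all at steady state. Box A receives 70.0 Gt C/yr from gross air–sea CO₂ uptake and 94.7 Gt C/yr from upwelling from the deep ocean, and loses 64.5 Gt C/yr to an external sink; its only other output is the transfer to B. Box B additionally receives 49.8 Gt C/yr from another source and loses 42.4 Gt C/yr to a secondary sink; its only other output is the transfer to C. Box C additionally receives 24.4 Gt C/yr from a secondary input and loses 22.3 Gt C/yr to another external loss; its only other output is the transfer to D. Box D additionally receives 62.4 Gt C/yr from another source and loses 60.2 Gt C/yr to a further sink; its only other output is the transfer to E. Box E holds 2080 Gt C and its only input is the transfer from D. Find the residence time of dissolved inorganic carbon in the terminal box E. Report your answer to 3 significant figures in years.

Box A: F(A→B) = (70.0 + 94.7) − 64.5 = 100.20 Gt C/yr.
Box B: F(B→C) = (100.20 + 49.8) − 42.4 = 107.60 Gt C/yr.
Box C: F(C→D) = (107.60 + 24.4) − 22.3 = 109.70 Gt C/yr.
Box D: F(D→E) = (109.70 + 62.4) − 60.2 = 111.90 Gt C/yr.
Box E throughput = its input = 111.90 Gt C/yr; τ = 2080 / 111.90 = 18.59 yr.

18.6 yr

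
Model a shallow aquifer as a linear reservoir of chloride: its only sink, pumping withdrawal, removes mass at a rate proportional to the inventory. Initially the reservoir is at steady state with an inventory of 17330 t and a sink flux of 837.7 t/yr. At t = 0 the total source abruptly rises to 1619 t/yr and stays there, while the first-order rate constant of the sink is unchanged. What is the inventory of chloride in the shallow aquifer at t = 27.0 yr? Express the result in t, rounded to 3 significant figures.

29100 t

Residence time τ = M₀/F₀ = 20.69 yr. The eventual steady state is M_∞ = M₀·(F₁/F₀) = 17330 × 1619/837.7 = 33493 t.
The anomaly ΔM(t) = M(t) − M_∞ decays as ΔM₀·e^(−t/τ) with ΔM₀ = 17330 − 33493 = −16160 t.
At t = 27.0 yr, e^(−t/τ) = e^(−1.305) = 0.2711, so ΔM = −4382 t and M = 33493 − 4382 = 29111 t.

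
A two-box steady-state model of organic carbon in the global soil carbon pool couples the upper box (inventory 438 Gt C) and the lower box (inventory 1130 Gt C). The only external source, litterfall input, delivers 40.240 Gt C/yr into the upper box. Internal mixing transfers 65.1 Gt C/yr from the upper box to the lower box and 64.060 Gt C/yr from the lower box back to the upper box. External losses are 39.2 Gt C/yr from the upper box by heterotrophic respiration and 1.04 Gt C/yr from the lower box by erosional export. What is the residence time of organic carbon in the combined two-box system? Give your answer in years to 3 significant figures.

39.0 yr

Treat the two boxes together as one reservoir: the mixing fluxes between them are internal recycling, so τ = ΣM / Σ(external losses).
M_total = 438 + 1130 = 1568.0 Gt C.
ΣF_external_out = 39.2 + 1.04 = 40.240 Gt C/yr.
τ = M_total / ΣF_ext = 1568.0 / 40.240 = 38.97 yr.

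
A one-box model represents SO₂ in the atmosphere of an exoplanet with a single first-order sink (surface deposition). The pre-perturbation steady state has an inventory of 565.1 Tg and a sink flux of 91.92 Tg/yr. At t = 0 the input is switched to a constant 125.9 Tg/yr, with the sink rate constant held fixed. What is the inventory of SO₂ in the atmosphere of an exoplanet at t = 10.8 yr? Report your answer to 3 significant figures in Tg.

738 Tg

Residence time τ = M₀/F₀ = 6.148 yr. The eventual steady state is M_∞ = M₀·(F₁/F₀) = 565.1 × 125.9/91.92 = 774.00 Tg.
The anomaly ΔM(t) = M(t) − M_∞ decays as ΔM₀·e^(−t/τ) with ΔM₀ = 565.1 − 774.00 = −208.9 Tg.
At t = 10.8 yr, e^(−t/τ) = e^(−1.757) = 0.1726, so ΔM = −36.06 Tg and M = 774.00 − 36.06 = 737.94 Tg.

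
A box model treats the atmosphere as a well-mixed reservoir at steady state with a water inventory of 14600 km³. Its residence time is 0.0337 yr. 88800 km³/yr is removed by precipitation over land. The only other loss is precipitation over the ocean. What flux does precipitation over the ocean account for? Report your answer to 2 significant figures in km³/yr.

340000 km³/yr

Total removal F = M/τ = 14600 / 0.0337 = 433200 km³/yr.
Precipitation over the ocean = F − (88800) = 433200 − 88800 = 344400 km³/yr.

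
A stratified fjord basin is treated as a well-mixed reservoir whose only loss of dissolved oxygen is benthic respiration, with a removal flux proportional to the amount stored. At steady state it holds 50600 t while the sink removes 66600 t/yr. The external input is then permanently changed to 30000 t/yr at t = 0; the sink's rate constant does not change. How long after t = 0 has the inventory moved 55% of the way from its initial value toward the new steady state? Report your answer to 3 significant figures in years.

τ = M₀/F₀ = 50600/66600 = 0.7598 yr.
The remaining gap fraction is e^(−t/τ); 55% covered ⇒ e^(−t/τ) = 0.450.
t = −τ ln(0.450) = 0.7598 × 0.7985 = 0.6067 yr.

0.607 yr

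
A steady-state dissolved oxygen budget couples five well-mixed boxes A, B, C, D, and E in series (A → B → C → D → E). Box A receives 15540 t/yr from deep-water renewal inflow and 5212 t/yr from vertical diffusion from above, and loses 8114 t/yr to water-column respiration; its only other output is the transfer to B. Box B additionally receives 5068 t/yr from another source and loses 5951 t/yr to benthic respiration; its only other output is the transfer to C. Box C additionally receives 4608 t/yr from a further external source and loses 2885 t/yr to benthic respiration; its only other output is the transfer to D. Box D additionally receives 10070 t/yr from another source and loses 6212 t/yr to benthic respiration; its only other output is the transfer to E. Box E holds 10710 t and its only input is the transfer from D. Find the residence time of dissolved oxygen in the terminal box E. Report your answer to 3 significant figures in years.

0.618 yr

Box A: F(A→B) = (15540 + 5212) − 8114 = 12638 t/yr.
Box B: F(B→C) = (12638 + 5068) − 5951 = 11755 t/yr.
Box C: F(C→D) = (11755 + 4608) − 2885 = 13478 t/yr.
Box D: F(D→E) = (13478 + 10070) − 6212 = 17336 t/yr.
Box E throughput = its input = 17336 t/yr; τ = 10710 / 17336 = 0.6178 yr.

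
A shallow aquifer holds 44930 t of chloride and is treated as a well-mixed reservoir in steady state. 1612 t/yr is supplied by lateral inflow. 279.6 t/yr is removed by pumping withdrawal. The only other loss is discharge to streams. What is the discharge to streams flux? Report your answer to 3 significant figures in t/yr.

At steady state ΣF_in = ΣF_out.
ΣF_in = 1612.0 t/yr.
Discharge to streams flux = ΣF_in − (279.6) = 1612.0 − 279.6 = 1332 t/yr.

1330 t/yr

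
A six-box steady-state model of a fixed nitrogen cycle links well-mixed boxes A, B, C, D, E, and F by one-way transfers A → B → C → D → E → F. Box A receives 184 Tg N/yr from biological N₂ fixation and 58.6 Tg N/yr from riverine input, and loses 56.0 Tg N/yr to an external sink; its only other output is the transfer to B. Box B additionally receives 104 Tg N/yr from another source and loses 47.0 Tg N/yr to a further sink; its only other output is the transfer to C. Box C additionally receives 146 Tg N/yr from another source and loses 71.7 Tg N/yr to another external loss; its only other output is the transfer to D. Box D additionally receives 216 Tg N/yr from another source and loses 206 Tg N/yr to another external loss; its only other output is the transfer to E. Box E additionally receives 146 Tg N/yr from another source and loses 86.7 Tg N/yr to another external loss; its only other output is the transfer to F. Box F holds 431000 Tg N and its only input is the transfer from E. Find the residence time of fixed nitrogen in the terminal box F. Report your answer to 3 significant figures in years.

1110 yr

Box A: F(A→B) = (184 + 58.6) − 56.0 = 186.60 Tg N/yr.
Box B: F(B→C) = (186.60 + 104) − 47.0 = 243.60 Tg N/yr.
Box C: F(C→D) = (243.60 + 146) − 71.7 = 317.90 Tg N/yr.
Box D: F(D→E) = (317.90 + 216) − 206 = 327.90 Tg N/yr.
Box E: F(E→F) = (327.90 + 146) − 86.7 = 387.20 Tg N/yr.
Box F throughput = its input = 387.20 Tg N/yr; τ = 431000 / 387.20 = 1113 yr.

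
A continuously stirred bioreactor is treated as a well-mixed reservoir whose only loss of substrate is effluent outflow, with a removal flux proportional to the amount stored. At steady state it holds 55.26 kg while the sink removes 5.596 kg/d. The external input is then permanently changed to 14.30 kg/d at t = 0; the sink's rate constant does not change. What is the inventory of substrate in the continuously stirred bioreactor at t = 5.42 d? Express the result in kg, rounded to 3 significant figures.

τ = M₀/F₀ = 55.26/5.596 = 9.875 d; rate constant k = 1/τ.
New steady state M_∞ = F₁/k = F₁·τ = 14.30 × 9.875 = 141.21 kg.
M(t) = M_∞ + (M₀ − M_∞)·e^(−t/τ); t/τ = 5.42/9.875 = 0.5489, so e^(−t/τ) = 0.5776.
M(t) = 141.21 − 85.95 × 0.5776 = 91.565 kg.

91.6 kg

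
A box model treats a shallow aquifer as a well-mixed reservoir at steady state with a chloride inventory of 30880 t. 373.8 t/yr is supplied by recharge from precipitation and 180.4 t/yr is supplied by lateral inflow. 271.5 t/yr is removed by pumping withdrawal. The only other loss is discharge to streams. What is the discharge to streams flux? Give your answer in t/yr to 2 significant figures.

At steady state ΣF_in = ΣF_out.
ΣF_in = 373.8 + 180.4 = 554.20 t/yr.
Discharge to streams flux = ΣF_in − (271.5) = 554.20 − 271.5 = 282.7 t/yr.

280 t/yr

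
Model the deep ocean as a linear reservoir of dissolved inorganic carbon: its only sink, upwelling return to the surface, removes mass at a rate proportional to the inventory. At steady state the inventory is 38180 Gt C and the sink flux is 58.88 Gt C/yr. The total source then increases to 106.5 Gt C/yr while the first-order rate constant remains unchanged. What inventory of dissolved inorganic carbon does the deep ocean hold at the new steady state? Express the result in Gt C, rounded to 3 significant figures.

Rate constant k = F/M = 58.88 / 38180 = 0.001542 yr⁻¹.
At the new steady state, source = k·M_new ⇒ M_new = 106.5 / 0.001542 = 69060 Gt C.
(Equivalently M_new = M × F_new/F_old = 38180 × 106.5/58.88.)

69100 Gt C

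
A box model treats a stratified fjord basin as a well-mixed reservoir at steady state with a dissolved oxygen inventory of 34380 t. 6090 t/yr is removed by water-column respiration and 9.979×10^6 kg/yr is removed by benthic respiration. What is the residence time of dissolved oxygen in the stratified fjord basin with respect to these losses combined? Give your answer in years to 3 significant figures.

2.14 yr

Convert the benthic respiration flux: 9.979×10^6 kg/yr = 9979 t/yr.
Total removal = 6090 + 9979 = 16069 t/yr.
τ = M / ΣF_out = 34380 / 16069 = 2.140 yr.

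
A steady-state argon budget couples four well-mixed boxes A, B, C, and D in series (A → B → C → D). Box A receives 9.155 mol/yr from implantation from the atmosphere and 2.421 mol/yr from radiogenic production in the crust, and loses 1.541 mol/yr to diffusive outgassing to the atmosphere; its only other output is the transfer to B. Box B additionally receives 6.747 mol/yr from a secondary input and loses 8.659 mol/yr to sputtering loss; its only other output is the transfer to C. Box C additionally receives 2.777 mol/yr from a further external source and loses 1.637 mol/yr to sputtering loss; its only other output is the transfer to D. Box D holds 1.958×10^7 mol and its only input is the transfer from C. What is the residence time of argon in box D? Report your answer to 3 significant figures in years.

2.11×10^6 yr

Box A: F(A→B) = (9.155 + 2.421) − 1.541 = 10.035 mol/yr.
Box B: F(B→C) = (10.035 + 6.747) − 8.659 = 8.1230 mol/yr.
Box C: F(C→D) = (8.1230 + 2.777) − 1.637 = 9.2630 mol/yr.
Box D throughput = its input = 9.2630 mol/yr; τ = 1.958×10^7 / 9.2630 = 2.114×10^6 yr.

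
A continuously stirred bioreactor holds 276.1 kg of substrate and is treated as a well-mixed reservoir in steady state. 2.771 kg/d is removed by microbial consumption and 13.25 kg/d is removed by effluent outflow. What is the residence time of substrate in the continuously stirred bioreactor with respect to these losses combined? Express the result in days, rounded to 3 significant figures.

Total removal = 2.771 + 13.25 = 16.021 kg/d.
τ = M / ΣF_out = 276.1 / 16.021 = 17.23 d.

17.2 d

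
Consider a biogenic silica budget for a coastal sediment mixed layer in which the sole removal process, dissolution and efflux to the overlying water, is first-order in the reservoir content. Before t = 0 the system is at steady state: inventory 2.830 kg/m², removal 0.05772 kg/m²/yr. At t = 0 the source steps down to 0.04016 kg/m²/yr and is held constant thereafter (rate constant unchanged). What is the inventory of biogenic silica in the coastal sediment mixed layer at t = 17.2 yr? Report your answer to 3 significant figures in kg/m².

2.58 kg/m²

τ = M₀/F₀ = 2.830/0.05772 = 49.03 yr; rate constant k = 1/τ.
New steady state M_∞ = F₁/k = F₁·τ = 0.04016 × 49.03 = 1.9690 kg/m².
M(t) = M_∞ + (M₀ − M_∞)·e^(−t/τ); t/τ = 17.2/49.03 = 0.3508, so e^(−t/τ) = 0.7041.
M(t) = 1.9690 + 0.8610 × 0.7041 = 2.5753 kg/m².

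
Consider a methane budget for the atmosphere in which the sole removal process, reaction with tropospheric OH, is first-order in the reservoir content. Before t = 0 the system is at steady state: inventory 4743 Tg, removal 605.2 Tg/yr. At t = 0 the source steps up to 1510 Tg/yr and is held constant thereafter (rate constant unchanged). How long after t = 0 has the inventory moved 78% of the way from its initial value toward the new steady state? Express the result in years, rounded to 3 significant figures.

τ = M₀/F₀ = 4743/605.2 = 7.837 yr.
The remaining gap fraction is e^(−t/τ); 78% covered ⇒ e^(−t/τ) = 0.220.
t = −τ ln(0.220) = 7.837 × 1.514 = 11.87 yr.

11.9 yr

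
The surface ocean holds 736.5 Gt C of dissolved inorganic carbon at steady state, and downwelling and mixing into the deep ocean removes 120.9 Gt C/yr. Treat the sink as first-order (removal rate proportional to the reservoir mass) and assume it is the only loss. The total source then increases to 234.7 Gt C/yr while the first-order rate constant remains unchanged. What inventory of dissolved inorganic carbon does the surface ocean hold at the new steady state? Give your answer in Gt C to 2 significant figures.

1400 Gt C

Rate constant k = F/M = 120.9 / 736.5 = 0.1642 yr⁻¹.
At the new steady state, source = k·M_new ⇒ M_new = 234.7 / 0.1642 = 1430 Gt C.
(Equivalently M_new = M × F_new/F_old = 736.5 × 234.7/120.9.)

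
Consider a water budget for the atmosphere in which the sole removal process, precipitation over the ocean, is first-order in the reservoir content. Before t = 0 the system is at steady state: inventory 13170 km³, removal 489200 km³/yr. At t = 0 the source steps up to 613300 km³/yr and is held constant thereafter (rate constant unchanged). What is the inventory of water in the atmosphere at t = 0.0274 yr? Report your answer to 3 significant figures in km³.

Residence time τ = M₀/F₀ = 0.02692 yr. The eventual steady state is M_∞ = M₀·(F₁/F₀) = 13170 × 613300/489200 = 16511 km³.
The anomaly ΔM(t) = M(t) − M_∞ decays as ΔM₀·e^(−t/τ) with ΔM₀ = 13170 − 16511 = −3341 km³.
At t = 0.0274 yr, e^(−t/τ) = e^(−1.018) = 0.3614, so ΔM = −1207 km³ and M = 16511 − 1207 = 15304 km³.

15300 km³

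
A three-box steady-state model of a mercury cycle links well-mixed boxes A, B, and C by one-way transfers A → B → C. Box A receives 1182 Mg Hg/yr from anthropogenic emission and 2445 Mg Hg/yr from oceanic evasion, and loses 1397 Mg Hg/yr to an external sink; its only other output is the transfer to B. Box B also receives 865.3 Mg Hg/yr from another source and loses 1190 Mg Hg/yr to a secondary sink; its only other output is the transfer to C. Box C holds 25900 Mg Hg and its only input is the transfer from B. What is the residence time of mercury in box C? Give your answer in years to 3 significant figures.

Box A: F(A→B) = (1182 + 2445) − 1397 = 2230.0 Mg Hg/yr.
Box B: F(B→C) = (2230.0 + 865.3) − 1190 = 1905.3 Mg Hg/yr.
Box C throughput = its input = 1905.3 Mg Hg/yr; τ = 25900 / 1905.3 = 13.59 yr.

13.6 yr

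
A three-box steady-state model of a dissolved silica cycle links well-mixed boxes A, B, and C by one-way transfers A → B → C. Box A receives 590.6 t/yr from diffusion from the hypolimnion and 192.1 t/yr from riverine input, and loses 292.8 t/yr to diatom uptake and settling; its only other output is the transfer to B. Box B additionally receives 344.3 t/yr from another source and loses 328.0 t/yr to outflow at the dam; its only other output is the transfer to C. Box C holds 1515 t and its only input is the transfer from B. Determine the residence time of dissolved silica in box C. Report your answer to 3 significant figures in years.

2.99 yr

Box A: F(A→B) = (590.6 + 192.1) − 292.8 = 489.90 t/yr.
Box B: F(B→C) = (489.90 + 344.3) − 328.0 = 506.20 t/yr.
Box C throughput = its input = 506.20 t/yr; τ = 1515 / 506.20 = 2.993 yr.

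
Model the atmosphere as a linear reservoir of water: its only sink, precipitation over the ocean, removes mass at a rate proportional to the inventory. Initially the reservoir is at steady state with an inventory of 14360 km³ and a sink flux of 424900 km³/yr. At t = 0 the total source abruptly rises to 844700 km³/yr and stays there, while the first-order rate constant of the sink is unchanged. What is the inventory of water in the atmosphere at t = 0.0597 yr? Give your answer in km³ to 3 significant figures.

26100 km³

The sink rate constant is k = F₀/M₀ = 424900/14360 = 29.59 yr⁻¹.
Solving dM/dt = F₁ − kM with M(0) = M₀ gives M(t) = F₁/k + (M₀ − F₁/k)·e^(−kt).
F₁/k = 844700/29.59 = 28548 km³; kt = 29.59 × 0.0597 = 1.766, e^(−kt) = 0.1709.
M(0.0597) = 28548 + (14360 − 28548) × 0.1709 = 28548 − 2425 = 26122 km³.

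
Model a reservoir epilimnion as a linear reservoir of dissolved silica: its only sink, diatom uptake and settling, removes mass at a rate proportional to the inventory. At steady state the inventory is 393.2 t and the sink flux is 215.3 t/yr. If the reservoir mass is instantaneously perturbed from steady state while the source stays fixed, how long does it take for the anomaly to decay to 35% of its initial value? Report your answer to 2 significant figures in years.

1.9 yr

For a linear reservoir the anomaly decays as exp(−t/τ) with τ = M/F = 393.2/215.3 = 1.826 yr.
exp(−t/τ) = 0.35 ⇒ t = −τ ln(0.35) = 1.826 × 1.050 = 1.917 yr.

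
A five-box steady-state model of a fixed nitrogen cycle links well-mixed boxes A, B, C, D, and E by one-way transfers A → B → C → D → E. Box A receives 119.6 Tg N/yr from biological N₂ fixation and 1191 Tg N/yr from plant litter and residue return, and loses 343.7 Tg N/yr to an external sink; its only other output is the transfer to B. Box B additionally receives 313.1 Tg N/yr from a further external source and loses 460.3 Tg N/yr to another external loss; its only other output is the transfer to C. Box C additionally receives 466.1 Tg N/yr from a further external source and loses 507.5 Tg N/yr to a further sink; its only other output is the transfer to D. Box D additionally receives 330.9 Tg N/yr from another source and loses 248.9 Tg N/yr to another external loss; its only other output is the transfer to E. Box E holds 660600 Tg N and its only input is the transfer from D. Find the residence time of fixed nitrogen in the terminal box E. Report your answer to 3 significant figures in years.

768 yr

Box A: F(A→B) = (119.6 + 1191) − 343.7 = 966.90 Tg N/yr.
Box B: F(B→C) = (966.90 + 313.1) − 460.3 = 819.70 Tg N/yr.
Box C: F(C→D) = (819.70 + 466.1) − 507.5 = 778.30 Tg N/yr.
Box D: F(D→E) = (778.30 + 330.9) − 248.9 = 860.30 Tg N/yr.
Box E throughput = its input = 860.30 Tg N/yr; τ = 660600 / 860.30 = 767.9 yr.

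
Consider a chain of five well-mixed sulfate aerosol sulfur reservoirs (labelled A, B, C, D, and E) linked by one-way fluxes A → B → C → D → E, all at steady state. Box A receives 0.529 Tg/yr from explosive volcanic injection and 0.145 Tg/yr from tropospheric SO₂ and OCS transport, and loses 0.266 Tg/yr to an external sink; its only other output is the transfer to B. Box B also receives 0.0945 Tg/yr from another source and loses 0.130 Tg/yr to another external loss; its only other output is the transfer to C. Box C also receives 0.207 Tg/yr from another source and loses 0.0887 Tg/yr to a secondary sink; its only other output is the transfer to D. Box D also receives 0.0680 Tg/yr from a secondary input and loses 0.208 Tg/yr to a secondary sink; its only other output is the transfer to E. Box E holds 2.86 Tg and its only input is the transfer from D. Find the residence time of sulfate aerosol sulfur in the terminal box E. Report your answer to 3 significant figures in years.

8.15 yr

Box A: F(A→B) = (0.529 + 0.145) − 0.266 = 0.40800 Tg/yr.
Box B: F(B→C) = (0.40800 + 0.0945) − 0.130 = 0.37250 Tg/yr.
Box C: F(C→D) = (0.37250 + 0.207) − 0.0887 = 0.49080 Tg/yr.
Box D: F(D→E) = (0.49080 + 0.0680) − 0.208 = 0.35080 Tg/yr.
Box E throughput = its input = 0.35080 Tg/yr; τ = 2.86 / 0.35080 = 8.153 yr.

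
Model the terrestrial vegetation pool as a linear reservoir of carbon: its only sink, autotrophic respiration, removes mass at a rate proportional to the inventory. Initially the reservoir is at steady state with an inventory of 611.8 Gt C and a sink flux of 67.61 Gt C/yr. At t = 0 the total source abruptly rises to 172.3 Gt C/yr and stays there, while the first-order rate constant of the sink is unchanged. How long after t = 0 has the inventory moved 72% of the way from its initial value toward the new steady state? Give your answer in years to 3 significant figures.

11.5 yr

τ = M₀/F₀ = 611.8/67.61 = 9.049 yr.
The remaining gap fraction is e^(−t/τ); 72% covered ⇒ e^(−t/τ) = 0.280.
t = −τ ln(0.280) = 9.049 × 1.273 = 11.52 yr.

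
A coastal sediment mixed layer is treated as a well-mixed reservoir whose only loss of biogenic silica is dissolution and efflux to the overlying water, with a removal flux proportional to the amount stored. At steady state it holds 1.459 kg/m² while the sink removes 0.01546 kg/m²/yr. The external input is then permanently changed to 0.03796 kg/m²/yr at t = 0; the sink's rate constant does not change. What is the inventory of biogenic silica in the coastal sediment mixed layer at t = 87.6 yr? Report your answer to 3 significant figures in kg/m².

2.74 kg/m²

τ = M₀/F₀ = 1.459/0.01546 = 94.37 yr; rate constant k = 1/τ.
New steady state M_∞ = F₁/k = F₁·τ = 0.03796 × 94.37 = 3.5824 kg/m².
M(t) = M_∞ + (M₀ − M_∞)·e^(−t/τ); t/τ = 87.6/94.37 = 0.9282, so e^(−t/τ) = 0.3953.
M(t) = 3.5824 − 2.123 × 0.3953 = 2.7431 kg/m².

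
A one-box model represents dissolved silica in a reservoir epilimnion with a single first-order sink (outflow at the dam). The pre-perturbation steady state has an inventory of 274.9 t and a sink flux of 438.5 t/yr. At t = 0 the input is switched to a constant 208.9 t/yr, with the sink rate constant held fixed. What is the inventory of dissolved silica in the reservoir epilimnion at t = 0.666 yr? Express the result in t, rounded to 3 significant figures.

181 t

τ = M₀/F₀ = 274.9/438.5 = 0.6269 yr; rate constant k = 1/τ.
New steady state M_∞ = F₁/k = F₁·τ = 208.9 × 0.6269 = 130.96 t.
M(t) = M_∞ + (M₀ − M_∞)·e^(−t/τ); t/τ = 0.666/0.6269 = 1.062, so e^(−t/τ) = 0.3456.
M(t) = 130.96 + 143.9 × 0.3456 = 180.71 t.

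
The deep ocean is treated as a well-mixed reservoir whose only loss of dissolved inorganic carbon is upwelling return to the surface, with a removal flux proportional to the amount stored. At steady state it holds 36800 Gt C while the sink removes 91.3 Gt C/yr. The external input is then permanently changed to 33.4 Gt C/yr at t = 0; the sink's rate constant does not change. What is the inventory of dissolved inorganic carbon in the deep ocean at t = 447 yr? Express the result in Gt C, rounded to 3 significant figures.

The sink rate constant is k = F₀/M₀ = 91.3/36800 = 0.002481 yr⁻¹.
Solving dM/dt = F₁ − kM with M(0) = M₀ gives M(t) = F₁/k + (M₀ − F₁/k)·e^(−kt).
F₁/k = 33.4/0.002481 = 13462 Gt C; kt = 0.002481 × 447 = 1.109, e^(−kt) = 0.3299.
M(447) = 13462 + (36800 − 13462) × 0.3299 = 13462 + 7699 = 21161 Gt C.

21200 Gt C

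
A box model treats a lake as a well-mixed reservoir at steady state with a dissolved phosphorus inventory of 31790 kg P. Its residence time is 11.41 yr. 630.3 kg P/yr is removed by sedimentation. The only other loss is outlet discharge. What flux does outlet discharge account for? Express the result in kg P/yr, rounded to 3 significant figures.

Total removal F = M/τ = 31790 / 11.41 = 2786 kg P/yr.
Outlet discharge = F − (630.3) = 2786 − 630.3 = 2156 kg P/yr.

2160 kg P/yr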